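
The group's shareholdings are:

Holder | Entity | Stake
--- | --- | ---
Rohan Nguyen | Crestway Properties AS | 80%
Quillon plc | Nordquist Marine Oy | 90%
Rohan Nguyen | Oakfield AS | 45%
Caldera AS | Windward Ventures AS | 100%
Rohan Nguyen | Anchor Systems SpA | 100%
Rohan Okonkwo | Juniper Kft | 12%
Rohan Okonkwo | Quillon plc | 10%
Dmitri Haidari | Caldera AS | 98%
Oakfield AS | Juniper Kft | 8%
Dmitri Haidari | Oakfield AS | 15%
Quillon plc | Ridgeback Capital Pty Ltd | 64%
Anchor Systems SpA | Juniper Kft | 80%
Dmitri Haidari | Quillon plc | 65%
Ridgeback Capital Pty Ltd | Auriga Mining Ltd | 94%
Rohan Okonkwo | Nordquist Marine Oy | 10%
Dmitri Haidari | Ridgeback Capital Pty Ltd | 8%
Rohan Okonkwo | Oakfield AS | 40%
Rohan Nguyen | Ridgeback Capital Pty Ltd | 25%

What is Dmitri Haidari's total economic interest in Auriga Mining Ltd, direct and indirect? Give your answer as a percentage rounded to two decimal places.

46.62%

Dmitri reaches Auriga along 2 paths.
Via Quillon → Ridgeback: 65% × 64% × 94% = 39.104%.
Via Ridgeback: 8% × 94% = 7.52%.
Total: 39.104% + 7.52% = 46.624%.
Rounded: 46.62%.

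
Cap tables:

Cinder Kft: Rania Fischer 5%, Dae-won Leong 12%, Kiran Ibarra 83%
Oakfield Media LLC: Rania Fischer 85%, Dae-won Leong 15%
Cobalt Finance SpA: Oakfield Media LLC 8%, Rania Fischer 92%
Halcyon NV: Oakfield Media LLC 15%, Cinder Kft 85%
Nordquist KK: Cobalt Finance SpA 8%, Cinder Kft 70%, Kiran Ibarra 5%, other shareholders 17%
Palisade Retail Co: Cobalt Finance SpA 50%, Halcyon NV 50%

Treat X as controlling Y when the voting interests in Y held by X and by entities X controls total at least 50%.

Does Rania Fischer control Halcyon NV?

Rania holds 85% of Oakfield, so Rania controls Oakfield.
Oakfield and Rania together hold 8% + 92% = 100% of Cobalt, so Rania controls Cobalt.
Cobalt holds 50% of Palisade, so Rania controls Palisade.
In Halcyon, Rania's side holds only 15%, not ≥ 50%.
So Rania does not control Halcyon.

No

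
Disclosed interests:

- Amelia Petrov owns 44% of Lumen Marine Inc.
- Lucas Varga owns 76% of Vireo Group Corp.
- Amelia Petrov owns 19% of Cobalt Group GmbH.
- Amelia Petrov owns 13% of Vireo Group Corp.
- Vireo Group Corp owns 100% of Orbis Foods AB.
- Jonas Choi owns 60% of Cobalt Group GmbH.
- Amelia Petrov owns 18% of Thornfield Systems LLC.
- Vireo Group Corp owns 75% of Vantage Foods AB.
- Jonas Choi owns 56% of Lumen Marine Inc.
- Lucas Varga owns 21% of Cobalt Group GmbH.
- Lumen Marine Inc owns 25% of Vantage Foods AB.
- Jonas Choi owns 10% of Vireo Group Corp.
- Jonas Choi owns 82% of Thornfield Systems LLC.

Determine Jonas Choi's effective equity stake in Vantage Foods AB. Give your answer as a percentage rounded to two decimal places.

21.50%

Jonas reaches Vantage along 2 paths.
Via Lumen: 56% × 25% = 14%.
Via Vireo: 10% × 75% = 7.5%.
Total: 14% + 7.5% = 21.5%.
Rounded: 21.50%.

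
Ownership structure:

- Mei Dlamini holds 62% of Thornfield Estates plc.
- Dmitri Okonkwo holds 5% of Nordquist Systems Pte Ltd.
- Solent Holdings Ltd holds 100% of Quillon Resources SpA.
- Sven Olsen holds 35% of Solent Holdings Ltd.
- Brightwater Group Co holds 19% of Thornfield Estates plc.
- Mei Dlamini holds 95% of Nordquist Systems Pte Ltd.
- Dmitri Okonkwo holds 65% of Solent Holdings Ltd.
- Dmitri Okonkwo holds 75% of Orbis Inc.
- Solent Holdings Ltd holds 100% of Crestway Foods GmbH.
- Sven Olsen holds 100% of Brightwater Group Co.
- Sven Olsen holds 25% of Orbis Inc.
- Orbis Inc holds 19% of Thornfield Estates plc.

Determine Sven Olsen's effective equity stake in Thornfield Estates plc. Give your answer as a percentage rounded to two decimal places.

23.75%

Sven reaches Thornfield along 2 paths.
Via Brightwater: 100% × 19% = 19%.
Via Orbis: 25% × 19% = 4.75%.
Total: 19% + 4.75% = 23.75%.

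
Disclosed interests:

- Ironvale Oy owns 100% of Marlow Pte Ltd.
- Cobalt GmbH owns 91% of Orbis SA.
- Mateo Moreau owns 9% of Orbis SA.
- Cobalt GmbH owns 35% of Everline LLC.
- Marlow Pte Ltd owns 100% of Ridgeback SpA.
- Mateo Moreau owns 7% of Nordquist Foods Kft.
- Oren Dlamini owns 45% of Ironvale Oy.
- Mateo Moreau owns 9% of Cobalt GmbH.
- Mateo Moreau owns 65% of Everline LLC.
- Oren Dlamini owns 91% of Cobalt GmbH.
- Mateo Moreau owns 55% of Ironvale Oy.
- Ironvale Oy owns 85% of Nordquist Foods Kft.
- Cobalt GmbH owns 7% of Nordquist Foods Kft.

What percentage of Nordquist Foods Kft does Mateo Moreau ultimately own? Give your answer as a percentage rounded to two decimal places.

54.38%

Mateo reaches Nordquist along 3 paths.
Direct stake: 7% = 7%.
Via Cobalt: 9% × 7% = 0.63%.
Via Ironvale: 55% × 85% = 46.75%.
Total: 7% + 0.63% + 46.75% = 54.38%.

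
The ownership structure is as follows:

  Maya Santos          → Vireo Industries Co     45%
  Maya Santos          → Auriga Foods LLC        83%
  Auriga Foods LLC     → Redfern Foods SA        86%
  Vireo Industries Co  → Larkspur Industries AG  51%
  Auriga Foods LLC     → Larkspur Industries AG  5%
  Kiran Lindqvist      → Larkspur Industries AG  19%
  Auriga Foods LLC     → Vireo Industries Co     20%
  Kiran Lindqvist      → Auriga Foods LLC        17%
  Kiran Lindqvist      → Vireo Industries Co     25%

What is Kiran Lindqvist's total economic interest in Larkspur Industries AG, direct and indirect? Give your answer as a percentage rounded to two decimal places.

Kiran reaches Larkspur along 4 paths.
Via Vireo: 25% × 51% = 12.75%.
Via Auriga → Vireo: 17% × 20% × 51% = 1.734%.
Via Auriga: 17% × 5% = 0.85%.
Direct stake: 19% = 19%.
Total: 12.75% + 1.734% + 0.85% + 19% = 34.334%.
Rounded: 34.33%.

34.33%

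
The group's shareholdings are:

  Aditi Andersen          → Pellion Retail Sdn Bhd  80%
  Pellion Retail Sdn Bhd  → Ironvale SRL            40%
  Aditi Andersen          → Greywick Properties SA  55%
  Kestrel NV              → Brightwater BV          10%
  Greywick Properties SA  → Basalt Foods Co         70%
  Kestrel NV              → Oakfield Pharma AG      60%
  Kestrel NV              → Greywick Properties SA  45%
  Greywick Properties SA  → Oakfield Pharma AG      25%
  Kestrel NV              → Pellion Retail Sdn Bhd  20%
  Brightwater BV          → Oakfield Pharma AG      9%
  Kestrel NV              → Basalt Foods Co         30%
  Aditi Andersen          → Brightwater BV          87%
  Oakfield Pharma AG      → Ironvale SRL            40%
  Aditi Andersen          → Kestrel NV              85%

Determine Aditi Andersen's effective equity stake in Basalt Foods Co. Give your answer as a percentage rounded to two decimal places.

90.78%

Aditi reaches Basalt along 3 paths.
Via Kestrel: 85% × 30% = 25.5%.
Via Greywick: 55% × 70% = 38.5%.
Via Kestrel → Greywick: 85% × 45% × 70% = 26.775%.
Total: 25.5% + 38.5% + 26.775% = 90.775%.
Rounded: 90.78%.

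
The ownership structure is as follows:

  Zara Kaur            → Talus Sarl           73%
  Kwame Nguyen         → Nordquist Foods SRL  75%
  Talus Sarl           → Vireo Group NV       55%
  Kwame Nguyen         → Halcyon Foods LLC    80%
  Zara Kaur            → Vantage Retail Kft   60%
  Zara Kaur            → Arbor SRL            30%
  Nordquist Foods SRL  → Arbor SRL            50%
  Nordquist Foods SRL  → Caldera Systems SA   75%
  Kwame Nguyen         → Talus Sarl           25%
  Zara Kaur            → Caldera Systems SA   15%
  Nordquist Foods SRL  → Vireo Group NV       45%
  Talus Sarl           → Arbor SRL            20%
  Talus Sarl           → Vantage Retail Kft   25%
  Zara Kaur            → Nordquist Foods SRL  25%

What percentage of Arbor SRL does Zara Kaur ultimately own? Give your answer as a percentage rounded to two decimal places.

57.10%

Zara reaches Arbor along 3 paths.
Via Talus: 73% × 20% = 14.6%.
Via Nordquist: 25% × 50% = 12.5%.
Direct stake: 30% = 30%.
Total: 14.6% + 12.5% + 30% = 57.1%.
Rounded: 57.10%.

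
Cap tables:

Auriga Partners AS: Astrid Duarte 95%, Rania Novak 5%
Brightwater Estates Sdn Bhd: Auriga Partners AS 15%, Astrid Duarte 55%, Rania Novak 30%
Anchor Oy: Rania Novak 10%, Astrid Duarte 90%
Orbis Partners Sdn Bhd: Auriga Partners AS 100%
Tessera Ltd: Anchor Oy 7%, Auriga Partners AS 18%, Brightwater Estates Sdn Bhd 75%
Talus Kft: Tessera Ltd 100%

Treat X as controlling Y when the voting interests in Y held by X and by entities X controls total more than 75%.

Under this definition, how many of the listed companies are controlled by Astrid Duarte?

3

Astrid holds 95% of Auriga, so Astrid controls Auriga.
Astrid holds 90% of Anchor, so Astrid controls Anchor.
Auriga holds 100% of Orbis, so Astrid controls Orbis.
No other company's threshold is met.
Astrid controls 3 companies.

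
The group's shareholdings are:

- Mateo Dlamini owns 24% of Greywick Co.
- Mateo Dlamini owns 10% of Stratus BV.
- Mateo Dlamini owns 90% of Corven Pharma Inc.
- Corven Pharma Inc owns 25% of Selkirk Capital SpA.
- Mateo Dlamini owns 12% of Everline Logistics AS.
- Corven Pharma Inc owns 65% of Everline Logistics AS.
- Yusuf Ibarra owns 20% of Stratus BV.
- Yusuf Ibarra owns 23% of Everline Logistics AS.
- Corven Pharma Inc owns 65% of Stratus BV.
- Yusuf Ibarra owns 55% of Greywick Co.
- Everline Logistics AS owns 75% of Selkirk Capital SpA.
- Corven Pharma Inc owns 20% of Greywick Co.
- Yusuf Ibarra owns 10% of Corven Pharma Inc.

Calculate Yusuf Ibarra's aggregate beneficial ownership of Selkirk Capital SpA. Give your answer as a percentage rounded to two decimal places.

24.63%

Yusuf reaches Selkirk along 3 paths.
Via Corven: 10% × 25% = 2.5%.
Via Corven → Everline: 10% × 65% × 75% = 4.875%.
Via Everline: 23% × 75% = 17.25%.
Total: 2.5% + 4.875% + 17.25% = 24.625%.
Rounded: 24.63%.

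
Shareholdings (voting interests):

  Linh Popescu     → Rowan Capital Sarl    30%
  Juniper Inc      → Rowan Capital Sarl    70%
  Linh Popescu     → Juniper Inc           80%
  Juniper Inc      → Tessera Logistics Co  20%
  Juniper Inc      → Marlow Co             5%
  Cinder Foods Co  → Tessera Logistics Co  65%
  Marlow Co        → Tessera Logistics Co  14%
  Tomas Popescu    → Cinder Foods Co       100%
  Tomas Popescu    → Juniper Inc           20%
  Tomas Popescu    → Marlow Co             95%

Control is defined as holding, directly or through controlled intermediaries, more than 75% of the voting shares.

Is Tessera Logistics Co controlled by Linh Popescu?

No

Linh holds 80% of Juniper, so Linh controls Juniper.
Juniper and Linh together hold 70% + 30% = 100% of Rowan, so Linh controls Rowan.
In Tessera, Linh's side holds only 20%, not > 75%.
So Linh does not control Tessera.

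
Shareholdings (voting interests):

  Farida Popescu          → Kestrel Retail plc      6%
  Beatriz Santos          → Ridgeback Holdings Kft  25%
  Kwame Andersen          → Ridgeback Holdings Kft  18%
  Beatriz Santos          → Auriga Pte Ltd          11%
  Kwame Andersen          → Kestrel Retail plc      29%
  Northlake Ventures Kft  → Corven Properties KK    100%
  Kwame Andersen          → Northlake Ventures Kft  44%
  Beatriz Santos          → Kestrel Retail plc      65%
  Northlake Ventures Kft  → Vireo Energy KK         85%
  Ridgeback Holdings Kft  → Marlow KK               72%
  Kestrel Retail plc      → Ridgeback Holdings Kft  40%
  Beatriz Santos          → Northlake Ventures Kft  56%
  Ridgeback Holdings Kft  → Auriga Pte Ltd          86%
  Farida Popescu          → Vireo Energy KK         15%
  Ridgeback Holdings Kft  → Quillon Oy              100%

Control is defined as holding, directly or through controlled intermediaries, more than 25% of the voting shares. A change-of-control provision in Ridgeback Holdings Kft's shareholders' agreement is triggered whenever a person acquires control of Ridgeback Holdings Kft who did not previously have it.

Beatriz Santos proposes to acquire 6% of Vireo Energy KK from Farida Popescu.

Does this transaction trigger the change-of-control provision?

No

The purchase adds only to Beatriz's holdings (Farida's stake shrinks), so Beatriz is the only person who could newly come to control Ridgeback.
Beatriz holds 65% of Kestrel, so Beatriz controls Kestrel.
Beatriz and Kestrel together hold 25% + 40% = 65% of Ridgeback, so Beatriz controls Ridgeback.
So Beatriz already controls Ridgeback before the transaction.
After the purchase, Beatriz holds 6% of Vireo directly, and Farida's stake falls to 9%.
Beatriz controlled Ridgeback already, so this is not a new person acquiring control; every other person's position is unchanged or reduced.
No new person acquires control, so the clause is not triggered.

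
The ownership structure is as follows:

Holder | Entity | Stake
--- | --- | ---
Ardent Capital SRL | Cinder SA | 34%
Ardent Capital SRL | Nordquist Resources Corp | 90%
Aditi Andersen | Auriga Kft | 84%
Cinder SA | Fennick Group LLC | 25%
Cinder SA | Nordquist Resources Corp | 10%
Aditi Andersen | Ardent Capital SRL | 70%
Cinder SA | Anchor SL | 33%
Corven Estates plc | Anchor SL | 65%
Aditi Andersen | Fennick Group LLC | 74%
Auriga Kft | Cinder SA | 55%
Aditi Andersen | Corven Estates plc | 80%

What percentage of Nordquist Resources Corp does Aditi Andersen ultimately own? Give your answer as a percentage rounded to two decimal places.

Aditi reaches Nordquist along 3 paths.
Via Ardent → Cinder: 70% × 34% × 10% = 2.38%.
Via Auriga → Cinder: 84% × 55% × 10% = 4.62%.
Via Ardent: 70% × 90% = 63%.
Total: 2.38% + 4.62% + 63% = 70%.
Rounded: 70.00%.

70.00%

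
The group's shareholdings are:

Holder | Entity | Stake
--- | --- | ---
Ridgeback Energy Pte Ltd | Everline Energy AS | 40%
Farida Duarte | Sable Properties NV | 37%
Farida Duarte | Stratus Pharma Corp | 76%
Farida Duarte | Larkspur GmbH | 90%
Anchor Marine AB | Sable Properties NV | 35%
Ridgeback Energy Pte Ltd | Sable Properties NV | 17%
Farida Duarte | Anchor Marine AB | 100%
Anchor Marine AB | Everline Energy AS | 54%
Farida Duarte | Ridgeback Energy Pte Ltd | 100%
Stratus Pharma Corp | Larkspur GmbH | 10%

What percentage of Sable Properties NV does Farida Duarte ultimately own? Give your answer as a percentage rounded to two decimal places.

89.00%

Farida reaches Sable along 3 paths.
Via Anchor: 100% × 35% = 35%.
Direct stake: 37% = 37%.
Via Ridgeback: 100% × 17% = 17%.
Total: 35% + 37% + 17% = 89%.
Rounded: 89.00%.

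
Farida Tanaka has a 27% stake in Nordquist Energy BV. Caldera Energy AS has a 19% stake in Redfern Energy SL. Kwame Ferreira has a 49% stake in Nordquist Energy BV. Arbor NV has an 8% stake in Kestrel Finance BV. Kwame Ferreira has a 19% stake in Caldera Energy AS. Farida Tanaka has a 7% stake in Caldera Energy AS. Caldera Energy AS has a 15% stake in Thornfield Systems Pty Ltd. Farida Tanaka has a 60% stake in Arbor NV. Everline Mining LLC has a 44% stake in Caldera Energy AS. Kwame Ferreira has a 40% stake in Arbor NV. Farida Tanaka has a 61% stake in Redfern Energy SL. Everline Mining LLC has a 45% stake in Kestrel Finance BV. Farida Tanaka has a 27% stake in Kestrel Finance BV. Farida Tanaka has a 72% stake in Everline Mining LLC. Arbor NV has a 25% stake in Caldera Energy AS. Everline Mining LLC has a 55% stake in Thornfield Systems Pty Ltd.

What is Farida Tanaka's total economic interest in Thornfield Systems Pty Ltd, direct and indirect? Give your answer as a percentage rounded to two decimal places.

Farida reaches Thornfield along 4 paths.
Via Arbor → Caldera: 60% × 25% × 15% = 2.25%.
Via Caldera: 7% × 15% = 1.05%.
Via Everline → Caldera: 72% × 44% × 15% = 4.752%.
Via Everline: 72% × 55% = 39.6%.
Total: 2.25% + 1.05% + 4.752% + 39.6% = 47.652%.
Rounded: 47.65%.

47.65%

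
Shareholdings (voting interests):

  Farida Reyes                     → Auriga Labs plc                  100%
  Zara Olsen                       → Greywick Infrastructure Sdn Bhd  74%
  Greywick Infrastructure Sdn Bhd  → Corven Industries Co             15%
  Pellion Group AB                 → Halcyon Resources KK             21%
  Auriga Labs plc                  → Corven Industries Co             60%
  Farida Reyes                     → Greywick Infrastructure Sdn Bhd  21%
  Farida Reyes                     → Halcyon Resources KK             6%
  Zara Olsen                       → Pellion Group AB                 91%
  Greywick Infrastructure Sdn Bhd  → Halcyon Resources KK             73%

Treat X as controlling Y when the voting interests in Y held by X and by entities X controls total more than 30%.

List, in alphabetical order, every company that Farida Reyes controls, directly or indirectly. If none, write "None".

Auriga Labs plc, Corven Industries Co

Farida holds 100% of Auriga, so Farida controls Auriga.
Auriga holds 60% of Corven, so Farida controls Corven.
No other company's threshold is met.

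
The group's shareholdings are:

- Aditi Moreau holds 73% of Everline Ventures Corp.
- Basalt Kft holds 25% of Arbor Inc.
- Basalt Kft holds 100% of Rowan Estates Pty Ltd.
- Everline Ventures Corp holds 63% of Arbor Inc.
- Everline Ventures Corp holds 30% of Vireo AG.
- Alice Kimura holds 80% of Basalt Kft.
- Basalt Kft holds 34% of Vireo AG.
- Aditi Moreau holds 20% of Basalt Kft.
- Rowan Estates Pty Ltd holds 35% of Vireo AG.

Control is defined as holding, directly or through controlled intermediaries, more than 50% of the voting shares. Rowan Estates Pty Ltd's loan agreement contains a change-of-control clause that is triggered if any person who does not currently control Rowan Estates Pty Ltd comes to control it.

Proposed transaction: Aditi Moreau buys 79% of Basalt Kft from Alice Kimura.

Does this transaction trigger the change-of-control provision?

Yes

The purchase adds only to Aditi's holdings (Alice's stake shrinks), so Aditi is the only person who could newly come to control Rowan.
Aditi holds 73% of Everline, so Aditi controls Everline.
Everline holds 63% of Arbor, so Aditi controls Arbor.
Neither Aditi nor any entity Aditi controls holds any voting interest in Rowan.
So before the transaction, Aditi does not control Rowan.
After the purchase, Aditi's direct stake in Basalt rises to 20% + 79% = 99%, and Alice's stake falls to 1%.
Aditi holds 99% of Basalt, so Aditi controls Basalt.
Basalt holds 100% of Rowan, so Aditi controls Rowan.
Aditi did not control Rowan before and does after, so the clause is triggered.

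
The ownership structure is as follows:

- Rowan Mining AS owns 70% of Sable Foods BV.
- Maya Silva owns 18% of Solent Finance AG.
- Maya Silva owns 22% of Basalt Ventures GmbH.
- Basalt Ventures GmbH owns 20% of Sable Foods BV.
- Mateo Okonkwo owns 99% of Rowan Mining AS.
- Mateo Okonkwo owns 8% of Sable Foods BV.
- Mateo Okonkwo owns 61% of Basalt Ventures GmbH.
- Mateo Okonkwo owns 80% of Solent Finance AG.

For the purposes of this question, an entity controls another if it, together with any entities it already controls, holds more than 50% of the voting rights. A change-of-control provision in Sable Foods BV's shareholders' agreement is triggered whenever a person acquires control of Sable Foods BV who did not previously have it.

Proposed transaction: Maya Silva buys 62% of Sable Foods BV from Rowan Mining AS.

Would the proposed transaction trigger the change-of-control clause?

Yes

The purchase adds only to Maya's holdings (Rowan's stake shrinks), so Maya is the only person who could newly come to control Sable.
Maya's largest direct stake is 22% in Basalt, which does not meet the threshold, so Maya controls no company.
Neither Maya nor any entity Maya controls holds any voting interest in Sable.
So before the transaction, Maya does not control Sable.
After the purchase, Maya holds 62% of Sable directly, and Rowan's stake falls to 8%.
Maya holds 62% of Sable, so Maya controls Sable.
Maya did not control Sable before and does after, so the clause is triggered.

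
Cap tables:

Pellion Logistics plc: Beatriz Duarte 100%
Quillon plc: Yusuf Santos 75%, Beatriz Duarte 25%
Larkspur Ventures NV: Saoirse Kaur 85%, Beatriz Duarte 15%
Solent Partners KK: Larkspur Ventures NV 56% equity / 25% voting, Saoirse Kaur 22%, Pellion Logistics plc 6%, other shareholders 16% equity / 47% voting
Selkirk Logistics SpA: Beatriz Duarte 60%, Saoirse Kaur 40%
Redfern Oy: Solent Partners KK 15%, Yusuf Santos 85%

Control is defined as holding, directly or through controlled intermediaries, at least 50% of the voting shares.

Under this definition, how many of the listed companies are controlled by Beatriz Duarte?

2

Beatriz holds 100% of Pellion, so Beatriz controls Pellion.
Beatriz holds 60% of Selkirk, so Beatriz controls Selkirk.
No other company's threshold is met.
Beatriz controls 2 companies.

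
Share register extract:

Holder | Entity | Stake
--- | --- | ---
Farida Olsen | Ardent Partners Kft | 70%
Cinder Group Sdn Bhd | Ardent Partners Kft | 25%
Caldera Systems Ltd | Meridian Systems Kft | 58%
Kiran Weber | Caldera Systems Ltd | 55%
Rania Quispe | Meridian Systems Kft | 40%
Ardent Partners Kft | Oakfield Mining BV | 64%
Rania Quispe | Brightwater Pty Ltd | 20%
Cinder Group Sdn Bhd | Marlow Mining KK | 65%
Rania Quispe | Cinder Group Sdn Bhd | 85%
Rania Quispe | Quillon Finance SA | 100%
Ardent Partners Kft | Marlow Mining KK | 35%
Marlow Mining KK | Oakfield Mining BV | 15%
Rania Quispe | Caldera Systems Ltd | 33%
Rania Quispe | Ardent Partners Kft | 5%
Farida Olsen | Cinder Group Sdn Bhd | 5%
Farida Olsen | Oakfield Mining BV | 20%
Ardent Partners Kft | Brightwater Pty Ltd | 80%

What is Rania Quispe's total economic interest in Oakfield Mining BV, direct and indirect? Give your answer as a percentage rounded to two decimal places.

Rania reaches Oakfield along 5 paths.
Via Cinder → Ardent: 85% × 25% × 64% = 13.6%.
Via Ardent: 5% × 64% = 3.2%.
Via Cinder → Marlow: 85% × 65% × 15% = 8.2875%.
Via Cinder → Ardent → Marlow: 85% × 25% × 35% × 15% = 1.115625%.
Via Ardent → Marlow: 5% × 35% × 15% = 0.2625%.
Total: 13.6% + 3.2% + 8.2875% + 1.115625% + 0.2625% = 26.465625%.
Rounded: 26.47%.

26.47%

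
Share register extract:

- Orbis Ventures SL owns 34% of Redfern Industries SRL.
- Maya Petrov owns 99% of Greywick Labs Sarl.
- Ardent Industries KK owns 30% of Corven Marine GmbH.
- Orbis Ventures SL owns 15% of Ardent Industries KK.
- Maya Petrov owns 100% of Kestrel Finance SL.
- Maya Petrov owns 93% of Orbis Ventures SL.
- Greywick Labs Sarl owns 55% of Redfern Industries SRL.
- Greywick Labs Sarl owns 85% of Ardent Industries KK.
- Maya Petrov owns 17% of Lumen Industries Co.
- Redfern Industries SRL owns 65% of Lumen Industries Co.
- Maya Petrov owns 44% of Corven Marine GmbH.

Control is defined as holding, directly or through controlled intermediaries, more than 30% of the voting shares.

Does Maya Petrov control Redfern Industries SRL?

Yes

Maya holds 93% of Orbis, so Maya controls Orbis.
Maya holds 99% of Greywick, so Maya controls Greywick.
Greywick and Orbis together hold 55% + 34% = 89% of Redfern, so Maya controls Redfern.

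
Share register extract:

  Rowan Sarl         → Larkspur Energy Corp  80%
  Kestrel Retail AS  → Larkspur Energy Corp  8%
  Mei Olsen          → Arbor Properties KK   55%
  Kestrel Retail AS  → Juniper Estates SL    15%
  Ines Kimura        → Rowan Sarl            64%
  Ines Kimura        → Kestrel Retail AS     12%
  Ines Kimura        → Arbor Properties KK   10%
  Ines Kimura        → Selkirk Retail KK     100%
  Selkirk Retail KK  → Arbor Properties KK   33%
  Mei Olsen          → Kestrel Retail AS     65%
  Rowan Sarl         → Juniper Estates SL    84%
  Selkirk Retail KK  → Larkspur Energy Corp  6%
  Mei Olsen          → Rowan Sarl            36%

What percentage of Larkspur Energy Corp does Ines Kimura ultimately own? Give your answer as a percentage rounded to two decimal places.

Ines reaches Larkspur along 3 paths.
Via Kestrel: 12% × 8% = 0.96%.
Via Rowan: 64% × 80% = 51.2%.
Via Selkirk: 100% × 6% = 6%.
Total: 0.96% + 51.2% + 6% = 58.16%.

58.16%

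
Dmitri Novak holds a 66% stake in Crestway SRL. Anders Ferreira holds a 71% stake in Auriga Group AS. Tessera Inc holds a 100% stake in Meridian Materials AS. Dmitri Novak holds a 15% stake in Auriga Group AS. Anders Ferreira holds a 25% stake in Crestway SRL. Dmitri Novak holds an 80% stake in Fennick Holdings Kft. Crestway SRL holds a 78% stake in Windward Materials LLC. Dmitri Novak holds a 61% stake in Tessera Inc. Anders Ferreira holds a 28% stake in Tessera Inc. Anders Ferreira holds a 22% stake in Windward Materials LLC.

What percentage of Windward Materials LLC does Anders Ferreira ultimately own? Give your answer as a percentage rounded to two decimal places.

Anders reaches Windward along 2 paths.
Via Crestway: 25% × 78% = 19.5%.
Direct stake: 22% = 22%.
Total: 19.5% + 22% = 41.5%.
Rounded: 41.50%.

41.50%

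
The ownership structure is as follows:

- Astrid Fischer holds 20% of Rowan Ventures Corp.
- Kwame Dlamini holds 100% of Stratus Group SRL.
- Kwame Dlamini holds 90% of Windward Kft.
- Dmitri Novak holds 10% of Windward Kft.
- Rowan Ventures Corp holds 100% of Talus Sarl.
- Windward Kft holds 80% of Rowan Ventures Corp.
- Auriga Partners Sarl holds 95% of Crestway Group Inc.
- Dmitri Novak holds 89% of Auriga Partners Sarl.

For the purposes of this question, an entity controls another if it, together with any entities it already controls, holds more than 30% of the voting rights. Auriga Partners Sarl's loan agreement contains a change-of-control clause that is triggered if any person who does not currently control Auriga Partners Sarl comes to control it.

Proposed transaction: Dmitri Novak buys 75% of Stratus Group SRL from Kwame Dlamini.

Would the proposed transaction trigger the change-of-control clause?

The purchase adds only to Dmitri's holdings (Kwame's stake shrinks), so Dmitri is the only person who could newly come to control Auriga.
Dmitri holds 89% of Auriga, so Dmitri controls Auriga.
So Dmitri already controls Auriga before the transaction.
After the purchase, Dmitri holds 75% of Stratus directly, and Kwame's stake falls to 25%.
Dmitri controlled Auriga already, so this is not a new person acquiring control; every other person's position is unchanged or reduced.
No new person acquires control, so the clause is not triggered.

No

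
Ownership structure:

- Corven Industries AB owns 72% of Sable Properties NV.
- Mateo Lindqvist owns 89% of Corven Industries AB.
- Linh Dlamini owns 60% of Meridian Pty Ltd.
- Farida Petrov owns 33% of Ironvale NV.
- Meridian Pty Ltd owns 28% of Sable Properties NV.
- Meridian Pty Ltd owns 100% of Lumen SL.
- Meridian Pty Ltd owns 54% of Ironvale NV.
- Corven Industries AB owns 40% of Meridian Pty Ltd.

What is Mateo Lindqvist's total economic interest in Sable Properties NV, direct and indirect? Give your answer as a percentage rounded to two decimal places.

74.05%

Mateo reaches Sable along 2 paths.
Via Corven → Meridian: 89% × 40% × 28% = 9.968%.
Via Corven: 89% × 72% = 64.08%.
Total: 9.968% + 64.08% = 74.048%.
Rounded: 74.05%.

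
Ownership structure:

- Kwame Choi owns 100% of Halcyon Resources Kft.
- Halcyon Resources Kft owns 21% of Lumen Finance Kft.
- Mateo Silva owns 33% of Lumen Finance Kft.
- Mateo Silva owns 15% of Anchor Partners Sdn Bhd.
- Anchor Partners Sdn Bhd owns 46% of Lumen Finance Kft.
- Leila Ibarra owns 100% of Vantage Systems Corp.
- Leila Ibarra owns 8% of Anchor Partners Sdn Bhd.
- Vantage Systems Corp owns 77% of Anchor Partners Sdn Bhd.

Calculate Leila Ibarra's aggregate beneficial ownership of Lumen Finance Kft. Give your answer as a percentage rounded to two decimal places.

39.10%

Leila reaches Lumen along 2 paths.
Via Vantage → Anchor: 100% × 77% × 46% = 35.42%.
Via Anchor: 8% × 46% = 3.68%.
Total: 35.42% + 3.68% = 39.1%.
Rounded: 39.10%.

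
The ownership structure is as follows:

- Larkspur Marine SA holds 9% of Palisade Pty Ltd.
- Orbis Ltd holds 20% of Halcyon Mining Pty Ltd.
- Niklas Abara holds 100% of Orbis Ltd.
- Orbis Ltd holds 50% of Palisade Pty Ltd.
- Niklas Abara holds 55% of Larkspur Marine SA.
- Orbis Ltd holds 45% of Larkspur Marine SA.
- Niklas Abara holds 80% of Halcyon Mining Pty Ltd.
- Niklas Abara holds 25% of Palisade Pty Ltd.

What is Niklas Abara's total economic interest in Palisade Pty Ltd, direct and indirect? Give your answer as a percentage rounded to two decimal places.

84.00%

Niklas reaches Palisade along 4 paths.
Via Orbis → Larkspur: 100% × 45% × 9% = 4.05%.
Via Larkspur: 55% × 9% = 4.95%.
Via Orbis: 100% × 50% = 50%.
Direct stake: 25% = 25%.
Total: 4.05% + 4.95% + 50% + 25% = 84%.
Rounded: 84.00%.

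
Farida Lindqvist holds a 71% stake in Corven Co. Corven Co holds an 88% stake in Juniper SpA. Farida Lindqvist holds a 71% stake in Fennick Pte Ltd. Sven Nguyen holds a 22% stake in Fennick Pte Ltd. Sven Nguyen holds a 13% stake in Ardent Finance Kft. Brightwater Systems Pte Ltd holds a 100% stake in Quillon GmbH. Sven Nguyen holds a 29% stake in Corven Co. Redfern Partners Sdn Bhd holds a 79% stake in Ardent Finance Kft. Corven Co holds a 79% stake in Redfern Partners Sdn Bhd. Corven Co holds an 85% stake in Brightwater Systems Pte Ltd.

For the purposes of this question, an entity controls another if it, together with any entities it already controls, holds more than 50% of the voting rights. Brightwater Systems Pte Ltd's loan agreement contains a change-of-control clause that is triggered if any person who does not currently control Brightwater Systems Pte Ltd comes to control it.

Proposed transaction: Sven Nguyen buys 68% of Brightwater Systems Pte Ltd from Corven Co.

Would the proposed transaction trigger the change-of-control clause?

Yes

The purchase adds only to Sven's holdings (Corven's stake shrinks), so Sven is the only person who could newly come to control Brightwater.
Sven's largest direct stake is 29% in Corven, which does not meet the threshold, so Sven controls no company.
Neither Sven nor any entity Sven controls holds any voting interest in Brightwater.
So before the transaction, Sven does not control Brightwater.
After the purchase, Sven holds 68% of Brightwater directly, and Corven's stake falls to 17%.
Sven holds 68% of Brightwater, so Sven controls Brightwater.
Sven did not control Brightwater before and does after, so the clause is triggered.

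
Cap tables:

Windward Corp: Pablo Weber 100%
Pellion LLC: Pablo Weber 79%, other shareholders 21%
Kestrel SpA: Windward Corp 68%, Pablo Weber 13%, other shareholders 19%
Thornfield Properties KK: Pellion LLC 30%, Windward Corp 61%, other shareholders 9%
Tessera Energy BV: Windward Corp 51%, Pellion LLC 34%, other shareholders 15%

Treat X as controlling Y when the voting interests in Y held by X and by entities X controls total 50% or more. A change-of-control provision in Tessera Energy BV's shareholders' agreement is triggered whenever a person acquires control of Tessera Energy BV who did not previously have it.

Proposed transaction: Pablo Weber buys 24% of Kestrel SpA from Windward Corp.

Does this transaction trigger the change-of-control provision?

The purchase adds only to Pablo's holdings (Windward's stake shrinks), so Pablo is the only person who could newly come to control Tessera.
Pablo holds 79% of Pellion, so Pablo controls Pellion.
Pablo holds 100% of Windward, so Pablo controls Windward.
Windward and Pellion together hold 51% + 34% = 85% of Tessera, so Pablo controls Tessera.
So Pablo already controls Tessera before the transaction.
After the purchase, Pablo's direct stake in Kestrel rises to 13% + 24% = 37%, and Windward's stake falls to 44%.
Pablo controlled Tessera already, so this is not a new person acquiring control; every other person's position is unchanged or reduced.
No new person acquires control, so the clause is not triggered.

No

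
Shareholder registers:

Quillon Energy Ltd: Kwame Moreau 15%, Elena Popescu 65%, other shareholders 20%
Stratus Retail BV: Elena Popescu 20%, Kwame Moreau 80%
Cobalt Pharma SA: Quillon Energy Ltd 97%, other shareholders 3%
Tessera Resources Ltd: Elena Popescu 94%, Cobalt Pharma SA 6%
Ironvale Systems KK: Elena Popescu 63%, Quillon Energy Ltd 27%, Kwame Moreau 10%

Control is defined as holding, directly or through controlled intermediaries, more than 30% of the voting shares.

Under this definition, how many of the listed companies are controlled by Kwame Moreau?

Kwame holds 80% of Stratus, so Kwame controls Stratus.
No other company's threshold is met.
Kwame controls 1 company.

1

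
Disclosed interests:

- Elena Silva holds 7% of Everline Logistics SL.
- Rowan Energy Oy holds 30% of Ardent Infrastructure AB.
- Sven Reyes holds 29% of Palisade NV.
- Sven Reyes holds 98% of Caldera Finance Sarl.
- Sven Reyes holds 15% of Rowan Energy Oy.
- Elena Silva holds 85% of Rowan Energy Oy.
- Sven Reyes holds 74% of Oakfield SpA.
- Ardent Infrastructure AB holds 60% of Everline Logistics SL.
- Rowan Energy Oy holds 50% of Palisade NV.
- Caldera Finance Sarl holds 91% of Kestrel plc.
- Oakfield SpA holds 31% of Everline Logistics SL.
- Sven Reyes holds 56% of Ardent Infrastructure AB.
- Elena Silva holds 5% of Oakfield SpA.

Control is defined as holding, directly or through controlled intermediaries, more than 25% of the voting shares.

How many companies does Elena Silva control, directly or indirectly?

Elena holds 85% of Rowan, so Elena controls Rowan.
Rowan holds 30% of Ardent, so Elena controls Ardent.
Rowan holds 50% of Palisade, so Elena controls Palisade.
Ardent and Elena together hold 60% + 7% = 67% of Everline, so Elena controls Everline.
No other company's threshold is met.
Elena controls 4 companies.

4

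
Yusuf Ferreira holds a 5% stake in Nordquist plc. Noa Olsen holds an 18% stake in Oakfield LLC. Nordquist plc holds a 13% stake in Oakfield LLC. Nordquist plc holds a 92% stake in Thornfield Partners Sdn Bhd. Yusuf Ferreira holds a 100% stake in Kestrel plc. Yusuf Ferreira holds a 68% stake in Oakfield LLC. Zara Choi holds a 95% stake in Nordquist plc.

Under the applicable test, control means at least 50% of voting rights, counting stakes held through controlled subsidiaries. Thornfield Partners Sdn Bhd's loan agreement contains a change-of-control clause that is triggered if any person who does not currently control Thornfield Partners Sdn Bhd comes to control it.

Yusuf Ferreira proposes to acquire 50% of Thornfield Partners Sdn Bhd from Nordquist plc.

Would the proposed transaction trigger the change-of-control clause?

The purchase adds only to Yusuf's holdings (Nordquist's stake shrinks), so Yusuf is the only person who could newly come to control Thornfield.
Yusuf holds 68% of Oakfield, so Yusuf controls Oakfield.
Yusuf holds 100% of Kestrel, so Yusuf controls Kestrel.
Neither Yusuf nor any entity Yusuf controls holds any voting interest in Thornfield.
So before the transaction, Yusuf does not control Thornfield.
After the purchase, Yusuf holds 50% of Thornfield directly, and Nordquist's stake falls to 42%.
Yusuf holds 50% of Thornfield, so Yusuf controls Thornfield.
Yusuf did not control Thornfield before and does after, so the clause is triggered.

Yes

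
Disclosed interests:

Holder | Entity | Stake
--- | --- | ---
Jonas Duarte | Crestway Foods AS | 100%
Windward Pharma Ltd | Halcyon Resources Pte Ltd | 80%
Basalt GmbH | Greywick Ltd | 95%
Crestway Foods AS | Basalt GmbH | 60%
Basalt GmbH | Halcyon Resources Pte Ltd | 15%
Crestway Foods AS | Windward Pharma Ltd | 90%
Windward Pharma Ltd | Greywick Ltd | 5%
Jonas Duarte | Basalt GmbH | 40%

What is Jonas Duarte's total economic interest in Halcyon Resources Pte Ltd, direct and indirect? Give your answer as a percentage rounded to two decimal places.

Jonas reaches Halcyon along 3 paths.
Via Crestway → Windward: 100% × 90% × 80% = 72%.
Via Crestway → Basalt: 100% × 60% × 15% = 9%.
Via Basalt: 40% × 15% = 6%.
Total: 72% + 9% + 6% = 87%.
Rounded: 87.00%.

87.00%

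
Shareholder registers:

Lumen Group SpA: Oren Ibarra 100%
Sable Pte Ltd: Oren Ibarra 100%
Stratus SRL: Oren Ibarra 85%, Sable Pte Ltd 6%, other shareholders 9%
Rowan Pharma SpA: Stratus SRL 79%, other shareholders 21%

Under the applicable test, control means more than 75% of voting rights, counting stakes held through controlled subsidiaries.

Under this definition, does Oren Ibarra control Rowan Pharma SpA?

Oren holds 100% of Sable, so Oren controls Sable.
Oren and Sable together hold 85% + 6% = 91% of Stratus, so Oren controls Stratus.
Stratus holds 79% of Rowan, so Oren controls Rowan.

Yes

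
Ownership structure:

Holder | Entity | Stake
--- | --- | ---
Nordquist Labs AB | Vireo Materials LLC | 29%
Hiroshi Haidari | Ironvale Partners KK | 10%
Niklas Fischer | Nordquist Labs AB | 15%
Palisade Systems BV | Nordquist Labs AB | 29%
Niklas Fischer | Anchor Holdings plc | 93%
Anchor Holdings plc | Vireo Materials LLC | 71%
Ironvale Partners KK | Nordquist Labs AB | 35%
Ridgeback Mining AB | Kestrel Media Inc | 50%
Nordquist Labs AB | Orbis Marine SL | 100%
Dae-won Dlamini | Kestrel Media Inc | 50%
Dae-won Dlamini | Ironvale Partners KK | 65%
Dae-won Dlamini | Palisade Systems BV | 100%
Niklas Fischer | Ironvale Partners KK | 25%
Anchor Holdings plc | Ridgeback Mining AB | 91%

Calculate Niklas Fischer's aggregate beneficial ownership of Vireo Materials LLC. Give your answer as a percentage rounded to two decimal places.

Niklas reaches Vireo along 3 paths.
Via Ironvale → Nordquist: 25% × 35% × 29% = 2.5375%.
Via Nordquist: 15% × 29% = 4.35%.
Via Anchor: 93% × 71% = 66.03%.
Total: 2.5375% + 4.35% + 66.03% = 72.9175%.
Rounded: 72.92%.

72.92%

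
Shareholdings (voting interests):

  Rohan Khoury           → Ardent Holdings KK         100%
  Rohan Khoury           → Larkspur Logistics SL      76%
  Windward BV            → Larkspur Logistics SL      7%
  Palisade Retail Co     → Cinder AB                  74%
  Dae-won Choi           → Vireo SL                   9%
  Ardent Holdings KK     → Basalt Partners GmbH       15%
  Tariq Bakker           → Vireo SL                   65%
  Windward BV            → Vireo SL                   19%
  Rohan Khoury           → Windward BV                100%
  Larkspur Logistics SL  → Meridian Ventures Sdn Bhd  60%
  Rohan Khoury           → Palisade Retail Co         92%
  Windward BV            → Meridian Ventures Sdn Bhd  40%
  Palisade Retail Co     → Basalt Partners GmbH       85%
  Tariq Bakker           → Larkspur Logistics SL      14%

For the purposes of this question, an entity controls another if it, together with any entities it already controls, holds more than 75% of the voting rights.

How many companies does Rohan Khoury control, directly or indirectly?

Rohan holds 100% of Windward, so Rohan controls Windward.
Rohan holds 92% of Palisade, so Rohan controls Palisade.
Rohan holds 100% of Ardent, so Rohan controls Ardent.
Rohan and Windward together hold 76% + 7% = 83% of Larkspur, so Rohan controls Larkspur.
Palisade and Ardent together hold 85% + 15% = 100% of Basalt, so Rohan controls Basalt.
Larkspur and Windward together hold 60% + 40% = 100% of Meridian, so Rohan controls Meridian.
No other company's threshold is met.
Rohan controls 6 companies.

6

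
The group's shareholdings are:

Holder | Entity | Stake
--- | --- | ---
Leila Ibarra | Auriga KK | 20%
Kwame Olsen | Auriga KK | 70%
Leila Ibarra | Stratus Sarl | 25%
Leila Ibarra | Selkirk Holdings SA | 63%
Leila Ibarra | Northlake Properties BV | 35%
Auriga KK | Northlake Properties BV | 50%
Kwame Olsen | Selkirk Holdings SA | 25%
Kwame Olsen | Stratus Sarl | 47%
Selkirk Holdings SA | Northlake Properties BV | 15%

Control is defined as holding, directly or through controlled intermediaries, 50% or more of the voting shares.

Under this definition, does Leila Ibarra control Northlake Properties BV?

Yes

Leila holds 63% of Selkirk, so Leila controls Selkirk.
Selkirk and Leila together hold 15% + 35% = 50% of Northlake, so Leila controls Northlake.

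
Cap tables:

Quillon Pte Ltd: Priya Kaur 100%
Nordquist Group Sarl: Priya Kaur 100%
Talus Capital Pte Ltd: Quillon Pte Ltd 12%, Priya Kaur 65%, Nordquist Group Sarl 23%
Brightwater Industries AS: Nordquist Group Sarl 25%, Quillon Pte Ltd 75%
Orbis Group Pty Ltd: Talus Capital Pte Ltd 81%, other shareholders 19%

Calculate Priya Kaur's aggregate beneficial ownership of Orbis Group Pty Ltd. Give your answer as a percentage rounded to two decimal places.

81.00%

Priya reaches Orbis along 3 paths.
Via Quillon → Talus: 100% × 12% × 81% = 9.72%.
Via Talus: 65% × 81% = 52.65%.
Via Nordquist → Talus: 100% × 23% × 81% = 18.63%.
Total: 9.72% + 52.65% + 18.63% = 81%.
Rounded: 81.00%.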